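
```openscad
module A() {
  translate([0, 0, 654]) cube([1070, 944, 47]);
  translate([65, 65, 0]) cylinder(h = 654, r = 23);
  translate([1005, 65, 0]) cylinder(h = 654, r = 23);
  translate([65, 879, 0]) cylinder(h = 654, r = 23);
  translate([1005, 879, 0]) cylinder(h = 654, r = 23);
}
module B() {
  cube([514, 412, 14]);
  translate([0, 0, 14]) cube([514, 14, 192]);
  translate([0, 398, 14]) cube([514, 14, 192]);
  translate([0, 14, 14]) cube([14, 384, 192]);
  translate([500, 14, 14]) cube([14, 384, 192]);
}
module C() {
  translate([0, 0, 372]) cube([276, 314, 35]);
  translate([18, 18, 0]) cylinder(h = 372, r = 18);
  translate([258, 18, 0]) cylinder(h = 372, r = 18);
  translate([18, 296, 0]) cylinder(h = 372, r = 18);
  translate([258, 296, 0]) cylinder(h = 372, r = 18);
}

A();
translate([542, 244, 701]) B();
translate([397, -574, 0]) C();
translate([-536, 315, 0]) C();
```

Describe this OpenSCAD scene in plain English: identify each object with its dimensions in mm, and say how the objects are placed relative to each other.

A is a table: top 1070 mm (x) × 944 mm (y), 47 mm thick, upper face at z = 701 mm, on four round legs of 46 mm diameter, each leg's bounding box inset 42 mm from the nearest pair of top edges, running from z = 0 to the bottom of the top.

B is an open storage box with external size 514×412×206 mm and wall thickness 14 mm (the base is also 14 mm thick). The base covers the whole footprint; the four walls stand on the base, with the y-facing walls full-width and the x-facing walls fitting between their inner faces.

C is a simple wooden stool: a rectangular seat 276 mm (x) by 314 mm (y), 35 mm thick, top face at z = 407 mm, on four round legs, each 36 mm in diameter. The legs rest on z = 0, each leg's axis is inset half a diameter from the nearest pair of seat edges (so the leg's bounding box is flush with the corner).

The open box is on top of the table. Two stools sit around the table at the −y, −x sides.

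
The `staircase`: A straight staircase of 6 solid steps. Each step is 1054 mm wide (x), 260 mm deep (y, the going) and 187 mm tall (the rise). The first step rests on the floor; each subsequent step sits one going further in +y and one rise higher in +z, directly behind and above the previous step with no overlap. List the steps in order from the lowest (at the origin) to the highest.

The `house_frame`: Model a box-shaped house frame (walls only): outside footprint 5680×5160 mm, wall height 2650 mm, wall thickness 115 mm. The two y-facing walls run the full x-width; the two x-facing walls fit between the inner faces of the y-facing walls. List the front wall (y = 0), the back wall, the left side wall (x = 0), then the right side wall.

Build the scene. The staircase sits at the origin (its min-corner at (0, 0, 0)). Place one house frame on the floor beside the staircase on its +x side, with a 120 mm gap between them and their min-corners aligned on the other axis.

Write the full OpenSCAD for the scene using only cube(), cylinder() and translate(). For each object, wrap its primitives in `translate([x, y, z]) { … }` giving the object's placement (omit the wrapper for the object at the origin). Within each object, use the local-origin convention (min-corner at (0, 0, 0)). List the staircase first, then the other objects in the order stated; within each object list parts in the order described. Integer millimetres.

cube([1054, 260, 187]);
translate([0, 260, 187]) cube([1054, 260, 187]);
translate([0, 520, 374]) cube([1054, 260, 187]);
translate([0, 780, 561]) cube([1054, 260, 187]);
translate([0, 1040, 748]) cube([1054, 260, 187]);
translate([0, 1300, 935]) cube([1054, 260, 187]);
translate([1174, 0, 0]) {
  cube([5680, 115, 2650]);
  translate([0, 5045, 0]) cube([5680, 115, 2650]);
  translate([0, 115, 0]) cube([115, 4930, 2650]);
  translate([5565, 115, 0]) cube([115, 4930, 2650]);
}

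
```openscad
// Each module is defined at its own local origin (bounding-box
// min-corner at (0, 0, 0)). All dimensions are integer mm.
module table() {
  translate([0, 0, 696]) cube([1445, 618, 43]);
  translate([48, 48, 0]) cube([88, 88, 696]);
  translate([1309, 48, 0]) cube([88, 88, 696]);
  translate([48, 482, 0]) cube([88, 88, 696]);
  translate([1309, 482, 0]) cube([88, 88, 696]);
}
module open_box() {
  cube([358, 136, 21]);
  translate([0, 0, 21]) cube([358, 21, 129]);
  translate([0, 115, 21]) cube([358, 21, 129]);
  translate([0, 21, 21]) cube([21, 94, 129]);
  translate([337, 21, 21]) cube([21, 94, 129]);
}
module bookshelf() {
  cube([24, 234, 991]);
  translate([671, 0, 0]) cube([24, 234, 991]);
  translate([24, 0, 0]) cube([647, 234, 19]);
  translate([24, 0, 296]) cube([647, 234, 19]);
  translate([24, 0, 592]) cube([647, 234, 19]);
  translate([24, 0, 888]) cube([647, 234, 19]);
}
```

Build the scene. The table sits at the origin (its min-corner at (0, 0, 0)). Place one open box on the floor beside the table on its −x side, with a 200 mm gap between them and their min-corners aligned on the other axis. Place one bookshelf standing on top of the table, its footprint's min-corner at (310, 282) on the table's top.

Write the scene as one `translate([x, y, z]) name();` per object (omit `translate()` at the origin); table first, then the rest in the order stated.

table();
translate([-558, 0, 0]) open_box();
translate([310, 282, 739]) bookshelf();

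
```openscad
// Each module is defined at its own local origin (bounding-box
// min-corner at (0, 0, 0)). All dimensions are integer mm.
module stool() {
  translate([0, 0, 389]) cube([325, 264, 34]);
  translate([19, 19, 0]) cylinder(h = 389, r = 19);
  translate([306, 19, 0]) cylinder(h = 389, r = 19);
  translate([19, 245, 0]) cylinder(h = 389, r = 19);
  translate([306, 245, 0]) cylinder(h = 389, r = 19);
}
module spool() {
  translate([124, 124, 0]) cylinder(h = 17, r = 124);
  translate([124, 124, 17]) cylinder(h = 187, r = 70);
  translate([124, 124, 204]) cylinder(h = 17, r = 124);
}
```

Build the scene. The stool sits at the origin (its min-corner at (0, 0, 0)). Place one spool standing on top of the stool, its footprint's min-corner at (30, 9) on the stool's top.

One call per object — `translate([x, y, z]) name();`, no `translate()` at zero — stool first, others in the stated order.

stool();
translate([30, 9, 423]) spool();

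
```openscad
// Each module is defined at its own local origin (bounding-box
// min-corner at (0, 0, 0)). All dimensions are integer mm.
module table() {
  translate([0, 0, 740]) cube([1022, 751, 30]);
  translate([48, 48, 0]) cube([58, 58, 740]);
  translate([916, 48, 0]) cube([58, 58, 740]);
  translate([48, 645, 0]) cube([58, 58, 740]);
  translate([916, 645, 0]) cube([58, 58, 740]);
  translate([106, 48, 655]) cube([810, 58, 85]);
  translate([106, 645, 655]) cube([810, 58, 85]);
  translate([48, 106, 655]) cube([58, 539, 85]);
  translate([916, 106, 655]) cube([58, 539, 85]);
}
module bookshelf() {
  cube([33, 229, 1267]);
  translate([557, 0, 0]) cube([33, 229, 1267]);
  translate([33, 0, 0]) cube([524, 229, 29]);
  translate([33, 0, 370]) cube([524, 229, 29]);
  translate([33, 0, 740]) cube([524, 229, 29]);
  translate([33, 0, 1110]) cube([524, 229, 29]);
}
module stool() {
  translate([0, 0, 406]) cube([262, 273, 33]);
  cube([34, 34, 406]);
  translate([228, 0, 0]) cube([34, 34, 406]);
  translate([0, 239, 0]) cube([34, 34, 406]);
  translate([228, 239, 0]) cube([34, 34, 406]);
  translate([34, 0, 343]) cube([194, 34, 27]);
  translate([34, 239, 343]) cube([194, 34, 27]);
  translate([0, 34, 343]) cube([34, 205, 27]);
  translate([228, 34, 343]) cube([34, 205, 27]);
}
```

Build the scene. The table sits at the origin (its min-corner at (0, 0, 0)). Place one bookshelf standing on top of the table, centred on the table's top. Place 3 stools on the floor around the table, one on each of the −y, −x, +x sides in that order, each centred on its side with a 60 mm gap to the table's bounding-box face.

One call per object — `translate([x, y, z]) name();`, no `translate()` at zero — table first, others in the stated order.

table();
translate([216, 261, 770]) bookshelf();
translate([380, -333, 0]) stool();
translate([-322, 239, 0]) stool();
translate([1082, 239, 0]) stool();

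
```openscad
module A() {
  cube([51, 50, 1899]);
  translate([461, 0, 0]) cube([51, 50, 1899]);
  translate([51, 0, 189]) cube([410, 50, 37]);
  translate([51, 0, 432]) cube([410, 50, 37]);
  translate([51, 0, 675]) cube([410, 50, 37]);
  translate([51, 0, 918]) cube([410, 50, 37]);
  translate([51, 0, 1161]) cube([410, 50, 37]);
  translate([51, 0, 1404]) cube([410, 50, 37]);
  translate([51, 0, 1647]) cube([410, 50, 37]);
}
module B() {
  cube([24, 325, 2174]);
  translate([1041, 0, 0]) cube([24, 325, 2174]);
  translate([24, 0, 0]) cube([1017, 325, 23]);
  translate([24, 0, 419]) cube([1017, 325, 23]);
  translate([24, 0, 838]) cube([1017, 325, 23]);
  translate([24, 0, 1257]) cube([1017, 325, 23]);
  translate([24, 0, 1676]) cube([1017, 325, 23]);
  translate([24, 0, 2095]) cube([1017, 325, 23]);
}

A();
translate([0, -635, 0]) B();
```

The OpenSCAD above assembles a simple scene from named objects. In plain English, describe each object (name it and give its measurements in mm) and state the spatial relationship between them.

A is a straight ladder. Two 51×50 mm vertical rails, 1899 mm tall, stand 512 mm apart (outside-to-outside) with their front faces coplanar on the −y side. 7 rungs, each 50 mm deep and 37 mm tall, span between the inner faces of the rails, front faces flush with the rails. The lowest rung's underside is at z = 189 mm and rungs are spaced 243 mm apart (underside to underside).

B is a bookshelf 1065 mm wide overall, 325 mm deep and 2174 mm tall. The two sides are 24 mm thick vertical panels. 6 horizontal shelves of 23 mm thickness span between the inner faces of the sides; the lowest shelf sits on the floor and shelves are stacked with a clear vertical gap of 396 mm between each pair.

The bookshelf is on the floor beside the ladder on its −y side.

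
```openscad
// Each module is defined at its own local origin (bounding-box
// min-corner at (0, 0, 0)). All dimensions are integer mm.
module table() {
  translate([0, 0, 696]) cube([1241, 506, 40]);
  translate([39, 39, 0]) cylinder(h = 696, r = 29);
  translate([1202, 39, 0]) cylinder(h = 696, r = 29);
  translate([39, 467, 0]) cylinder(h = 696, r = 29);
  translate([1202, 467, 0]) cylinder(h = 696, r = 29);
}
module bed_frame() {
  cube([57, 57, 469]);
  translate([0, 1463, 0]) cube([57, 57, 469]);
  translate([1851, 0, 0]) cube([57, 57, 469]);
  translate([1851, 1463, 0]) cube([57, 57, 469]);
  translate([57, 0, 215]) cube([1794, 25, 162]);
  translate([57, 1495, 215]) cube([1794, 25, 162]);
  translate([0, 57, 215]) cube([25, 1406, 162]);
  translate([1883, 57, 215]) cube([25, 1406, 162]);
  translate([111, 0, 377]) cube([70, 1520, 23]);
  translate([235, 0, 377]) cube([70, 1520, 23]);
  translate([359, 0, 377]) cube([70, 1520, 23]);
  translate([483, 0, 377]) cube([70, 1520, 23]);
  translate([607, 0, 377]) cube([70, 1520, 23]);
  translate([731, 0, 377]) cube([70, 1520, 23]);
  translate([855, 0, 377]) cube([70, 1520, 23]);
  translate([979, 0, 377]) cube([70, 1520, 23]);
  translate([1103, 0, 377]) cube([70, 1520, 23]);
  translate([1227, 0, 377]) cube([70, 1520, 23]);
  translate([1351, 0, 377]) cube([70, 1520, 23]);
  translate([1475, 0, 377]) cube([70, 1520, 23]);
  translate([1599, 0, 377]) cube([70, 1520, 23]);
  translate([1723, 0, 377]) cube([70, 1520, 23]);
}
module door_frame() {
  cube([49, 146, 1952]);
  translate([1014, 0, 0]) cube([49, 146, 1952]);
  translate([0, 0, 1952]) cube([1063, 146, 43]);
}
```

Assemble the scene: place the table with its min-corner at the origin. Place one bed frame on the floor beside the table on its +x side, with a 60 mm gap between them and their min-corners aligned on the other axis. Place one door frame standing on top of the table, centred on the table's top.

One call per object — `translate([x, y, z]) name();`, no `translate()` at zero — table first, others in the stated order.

table();
translate([1301, 0, 0]) bed_frame();
translate([89, 180, 736]) door_frame();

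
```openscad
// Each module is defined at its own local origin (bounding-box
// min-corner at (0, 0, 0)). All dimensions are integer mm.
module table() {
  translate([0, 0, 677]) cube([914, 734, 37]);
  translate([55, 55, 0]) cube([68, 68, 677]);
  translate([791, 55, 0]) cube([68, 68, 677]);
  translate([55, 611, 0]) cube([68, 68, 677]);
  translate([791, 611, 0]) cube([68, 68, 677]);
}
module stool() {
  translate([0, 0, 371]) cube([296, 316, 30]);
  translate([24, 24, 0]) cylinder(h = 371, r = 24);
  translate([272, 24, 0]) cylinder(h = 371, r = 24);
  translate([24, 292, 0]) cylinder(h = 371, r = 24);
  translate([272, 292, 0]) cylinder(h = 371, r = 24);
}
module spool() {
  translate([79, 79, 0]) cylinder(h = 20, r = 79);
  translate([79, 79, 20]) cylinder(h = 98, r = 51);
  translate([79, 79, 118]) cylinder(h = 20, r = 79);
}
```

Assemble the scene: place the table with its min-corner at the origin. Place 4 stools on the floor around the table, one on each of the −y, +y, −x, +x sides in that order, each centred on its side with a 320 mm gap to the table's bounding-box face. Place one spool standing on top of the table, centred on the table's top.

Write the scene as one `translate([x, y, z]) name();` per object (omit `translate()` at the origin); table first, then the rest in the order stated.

table();
translate([309, -636, 0]) stool();
translate([309, 1054, 0]) stool();
translate([-616, 209, 0]) stool();
translate([1234, 209, 0]) stool();
translate([378, 288, 714]) spool();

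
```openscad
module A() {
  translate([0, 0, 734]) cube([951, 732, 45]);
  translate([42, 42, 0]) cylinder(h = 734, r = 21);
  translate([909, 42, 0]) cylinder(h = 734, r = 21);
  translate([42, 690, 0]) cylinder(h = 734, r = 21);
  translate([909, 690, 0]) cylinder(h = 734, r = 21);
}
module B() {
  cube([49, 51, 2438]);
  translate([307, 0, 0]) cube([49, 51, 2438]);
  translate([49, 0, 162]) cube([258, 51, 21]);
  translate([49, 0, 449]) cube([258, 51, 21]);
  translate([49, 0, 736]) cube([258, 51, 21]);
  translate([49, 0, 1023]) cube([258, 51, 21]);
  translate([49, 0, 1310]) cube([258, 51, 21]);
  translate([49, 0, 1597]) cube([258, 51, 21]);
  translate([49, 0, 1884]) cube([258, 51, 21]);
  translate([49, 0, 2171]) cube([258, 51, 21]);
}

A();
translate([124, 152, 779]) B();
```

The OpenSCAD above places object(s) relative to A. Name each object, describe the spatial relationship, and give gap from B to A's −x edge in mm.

The ladder's min-x is at 124; the table's min-x is 0; gap = 124 mm.

A is a table. B is a ladder. The ladder is on top of the table. The gap from the ladder to the table's −x edge is 124 mm.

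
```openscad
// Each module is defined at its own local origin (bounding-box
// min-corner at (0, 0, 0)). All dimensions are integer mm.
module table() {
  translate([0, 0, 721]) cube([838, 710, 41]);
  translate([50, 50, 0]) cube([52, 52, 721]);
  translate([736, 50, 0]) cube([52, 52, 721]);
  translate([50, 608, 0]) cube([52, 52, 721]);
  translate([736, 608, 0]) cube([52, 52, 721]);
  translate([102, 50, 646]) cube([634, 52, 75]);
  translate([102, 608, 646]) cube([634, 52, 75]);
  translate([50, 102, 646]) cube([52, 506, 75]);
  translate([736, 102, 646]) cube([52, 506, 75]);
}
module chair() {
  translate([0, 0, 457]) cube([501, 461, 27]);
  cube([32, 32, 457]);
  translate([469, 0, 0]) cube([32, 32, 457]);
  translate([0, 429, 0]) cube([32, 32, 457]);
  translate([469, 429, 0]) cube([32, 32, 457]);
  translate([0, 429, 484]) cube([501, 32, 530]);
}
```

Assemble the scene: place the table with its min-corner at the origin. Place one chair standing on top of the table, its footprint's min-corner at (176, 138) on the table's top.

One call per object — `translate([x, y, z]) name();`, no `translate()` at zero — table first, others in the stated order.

table();
translate([176, 138, 762]) chair();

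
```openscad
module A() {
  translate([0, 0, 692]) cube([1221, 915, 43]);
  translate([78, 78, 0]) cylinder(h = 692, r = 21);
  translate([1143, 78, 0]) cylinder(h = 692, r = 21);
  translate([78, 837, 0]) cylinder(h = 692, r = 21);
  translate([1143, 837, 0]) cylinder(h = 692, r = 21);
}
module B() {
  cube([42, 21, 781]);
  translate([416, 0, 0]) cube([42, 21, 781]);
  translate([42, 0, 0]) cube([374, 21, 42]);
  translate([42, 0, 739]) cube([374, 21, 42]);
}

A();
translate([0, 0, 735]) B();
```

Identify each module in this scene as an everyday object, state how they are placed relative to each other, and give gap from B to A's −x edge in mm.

The picture frame's min-x is at 0; the table's min-x is 0; gap = 0 mm.

A is a table. B is a picture frame. The picture frame is on top of the table. The gap from the picture frame to the table's −x edge is 0 mm.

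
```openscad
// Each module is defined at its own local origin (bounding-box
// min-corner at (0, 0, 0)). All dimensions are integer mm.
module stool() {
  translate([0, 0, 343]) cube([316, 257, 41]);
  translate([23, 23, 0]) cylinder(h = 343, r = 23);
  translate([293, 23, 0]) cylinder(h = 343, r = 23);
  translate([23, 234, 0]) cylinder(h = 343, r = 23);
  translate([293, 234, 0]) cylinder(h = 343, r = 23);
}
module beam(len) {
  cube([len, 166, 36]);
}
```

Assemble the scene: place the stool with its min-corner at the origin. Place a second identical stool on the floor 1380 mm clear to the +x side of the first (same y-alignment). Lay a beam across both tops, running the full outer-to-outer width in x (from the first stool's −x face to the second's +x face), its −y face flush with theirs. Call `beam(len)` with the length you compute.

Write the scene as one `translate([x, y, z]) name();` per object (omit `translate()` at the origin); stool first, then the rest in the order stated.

stool();
translate([1696, 0, 0]) stool();
translate([0, 0, 384]) beam(2012);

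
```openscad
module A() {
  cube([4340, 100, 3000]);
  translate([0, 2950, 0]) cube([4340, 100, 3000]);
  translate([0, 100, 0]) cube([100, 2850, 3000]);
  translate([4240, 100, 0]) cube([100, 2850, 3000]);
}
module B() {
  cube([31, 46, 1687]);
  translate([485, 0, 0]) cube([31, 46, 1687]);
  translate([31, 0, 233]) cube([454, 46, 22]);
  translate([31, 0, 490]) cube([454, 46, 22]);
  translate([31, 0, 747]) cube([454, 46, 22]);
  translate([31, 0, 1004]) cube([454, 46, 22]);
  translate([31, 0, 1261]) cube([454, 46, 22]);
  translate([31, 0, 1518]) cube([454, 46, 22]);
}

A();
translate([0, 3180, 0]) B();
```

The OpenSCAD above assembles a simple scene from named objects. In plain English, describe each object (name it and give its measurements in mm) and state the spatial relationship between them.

A is a box-shaped house frame (walls only): outside footprint 4340×3050 mm, wall height 3000 mm, wall thickness 100 mm. The two y-facing walls run the full x-width; the two x-facing walls fit between the inner faces of the y-facing walls.

B is a wooden ladder with two side rails of 31×46 mm section and 1687 mm height, set 516 mm apart overall. Between them run 6 rectangular rungs (46 mm deep, 22 mm thick), front faces flush with the rails' −y face. The bottom of the first rung is 233 mm above the floor and each subsequent rung is 257 mm higher than the one below.

The ladder is on the floor beside the house frame on its +y side.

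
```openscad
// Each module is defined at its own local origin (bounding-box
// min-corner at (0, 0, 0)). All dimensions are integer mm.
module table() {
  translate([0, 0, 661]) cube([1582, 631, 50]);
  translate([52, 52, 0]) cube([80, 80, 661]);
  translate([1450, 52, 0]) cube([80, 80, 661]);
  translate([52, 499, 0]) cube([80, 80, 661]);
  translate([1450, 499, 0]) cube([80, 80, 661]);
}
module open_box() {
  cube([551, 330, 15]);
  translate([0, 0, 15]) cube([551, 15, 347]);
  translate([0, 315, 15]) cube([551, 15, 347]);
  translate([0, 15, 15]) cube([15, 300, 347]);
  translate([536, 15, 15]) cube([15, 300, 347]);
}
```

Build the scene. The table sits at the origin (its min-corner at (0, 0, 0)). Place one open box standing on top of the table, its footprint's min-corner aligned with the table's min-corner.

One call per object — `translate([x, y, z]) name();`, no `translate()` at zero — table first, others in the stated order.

table();
translate([0, 0, 711]) open_box();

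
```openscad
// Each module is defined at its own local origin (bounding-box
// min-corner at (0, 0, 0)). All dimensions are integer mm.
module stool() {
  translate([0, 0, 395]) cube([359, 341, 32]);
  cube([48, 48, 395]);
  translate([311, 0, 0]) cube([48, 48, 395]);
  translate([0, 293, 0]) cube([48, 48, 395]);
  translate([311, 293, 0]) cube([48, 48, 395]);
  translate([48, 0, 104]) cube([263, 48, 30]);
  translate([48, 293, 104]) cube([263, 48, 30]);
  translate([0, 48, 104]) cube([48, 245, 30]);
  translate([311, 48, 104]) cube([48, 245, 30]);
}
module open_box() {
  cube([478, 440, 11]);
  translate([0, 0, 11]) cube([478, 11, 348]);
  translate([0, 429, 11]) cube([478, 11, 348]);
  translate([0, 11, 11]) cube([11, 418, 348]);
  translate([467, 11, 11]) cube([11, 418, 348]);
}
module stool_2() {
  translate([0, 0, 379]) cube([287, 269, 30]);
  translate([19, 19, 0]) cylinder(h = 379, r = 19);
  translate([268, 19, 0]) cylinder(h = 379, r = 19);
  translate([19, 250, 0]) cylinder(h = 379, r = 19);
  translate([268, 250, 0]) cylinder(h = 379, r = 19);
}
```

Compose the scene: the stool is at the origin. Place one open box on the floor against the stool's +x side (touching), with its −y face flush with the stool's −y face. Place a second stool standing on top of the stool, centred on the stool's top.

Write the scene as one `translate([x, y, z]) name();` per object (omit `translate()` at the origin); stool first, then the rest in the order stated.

stool();
translate([359, 0, 0]) open_box();
translate([36, 36, 427]) stool_2();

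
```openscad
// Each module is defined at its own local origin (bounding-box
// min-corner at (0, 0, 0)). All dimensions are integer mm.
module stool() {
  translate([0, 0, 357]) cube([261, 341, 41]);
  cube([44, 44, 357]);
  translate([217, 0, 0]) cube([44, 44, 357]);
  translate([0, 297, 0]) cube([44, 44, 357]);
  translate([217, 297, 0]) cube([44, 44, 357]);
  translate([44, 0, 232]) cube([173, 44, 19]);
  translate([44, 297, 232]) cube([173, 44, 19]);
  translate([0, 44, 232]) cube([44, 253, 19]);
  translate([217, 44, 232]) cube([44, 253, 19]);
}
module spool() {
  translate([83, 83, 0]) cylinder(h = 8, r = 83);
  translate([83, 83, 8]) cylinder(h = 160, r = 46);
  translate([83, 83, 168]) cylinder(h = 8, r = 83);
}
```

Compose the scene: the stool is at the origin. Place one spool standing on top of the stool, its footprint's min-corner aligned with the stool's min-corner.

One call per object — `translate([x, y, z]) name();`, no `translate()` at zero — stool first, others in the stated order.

stool();
translate([0, 0, 398]) spool();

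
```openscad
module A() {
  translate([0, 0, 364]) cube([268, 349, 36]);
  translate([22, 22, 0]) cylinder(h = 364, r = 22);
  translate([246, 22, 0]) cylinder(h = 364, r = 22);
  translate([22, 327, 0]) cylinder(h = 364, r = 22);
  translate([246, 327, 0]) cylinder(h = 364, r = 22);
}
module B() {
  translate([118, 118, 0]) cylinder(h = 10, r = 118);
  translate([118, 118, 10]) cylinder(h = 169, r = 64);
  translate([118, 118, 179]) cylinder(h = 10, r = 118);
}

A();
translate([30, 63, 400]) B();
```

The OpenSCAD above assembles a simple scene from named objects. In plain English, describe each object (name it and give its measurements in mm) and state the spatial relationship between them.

A is a simple wooden stool: a rectangular seat 268 mm (x) by 349 mm (y), 36 mm thick, top face at z = 400 mm, on four round legs, each 44 mm in diameter. The legs rest on z = 0, each leg's axis is inset half a diameter from the nearest pair of seat edges (so the leg's bounding box is flush with the corner).

B is a spool: two coaxial disc flanges of radius 118 mm and thickness 10 mm, joined by a core cylinder of radius 64 mm and height 169 mm. The lower flange rests on z = 0 and the three cylinders share a vertical axis.

The spool is on top of the stool.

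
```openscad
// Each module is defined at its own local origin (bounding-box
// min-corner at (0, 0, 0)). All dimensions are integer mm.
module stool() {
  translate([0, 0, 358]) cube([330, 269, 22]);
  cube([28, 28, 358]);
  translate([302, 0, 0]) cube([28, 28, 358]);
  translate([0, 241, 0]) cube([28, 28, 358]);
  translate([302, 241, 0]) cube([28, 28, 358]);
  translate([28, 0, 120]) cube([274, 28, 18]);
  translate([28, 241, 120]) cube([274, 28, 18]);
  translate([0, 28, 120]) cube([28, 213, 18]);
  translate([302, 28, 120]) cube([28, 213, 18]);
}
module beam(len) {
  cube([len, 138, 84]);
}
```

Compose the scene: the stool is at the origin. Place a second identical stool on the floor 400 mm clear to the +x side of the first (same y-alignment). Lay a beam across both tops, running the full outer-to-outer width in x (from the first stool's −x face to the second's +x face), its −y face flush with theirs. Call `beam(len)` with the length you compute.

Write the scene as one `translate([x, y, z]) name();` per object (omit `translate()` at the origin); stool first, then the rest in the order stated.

stool();
translate([730, 0, 0]) stool();
translate([0, 0, 380]) beam(1060);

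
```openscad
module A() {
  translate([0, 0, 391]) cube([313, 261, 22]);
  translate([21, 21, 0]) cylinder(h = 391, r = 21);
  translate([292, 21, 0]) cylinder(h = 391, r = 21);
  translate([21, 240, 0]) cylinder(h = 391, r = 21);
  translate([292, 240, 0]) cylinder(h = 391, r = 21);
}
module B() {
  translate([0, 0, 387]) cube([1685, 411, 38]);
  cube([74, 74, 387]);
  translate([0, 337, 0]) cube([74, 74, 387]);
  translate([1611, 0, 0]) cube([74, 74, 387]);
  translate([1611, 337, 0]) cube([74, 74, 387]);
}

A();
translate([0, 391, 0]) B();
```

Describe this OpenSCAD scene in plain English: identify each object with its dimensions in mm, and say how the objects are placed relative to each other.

A is a simple wooden stool: a rectangular seat 313 mm (x) by 261 mm (y), 22 mm thick, top face at z = 413 mm, on four round legs, each 42 mm in diameter. The legs rest on z = 0, each leg's axis is inset half a diameter from the nearest pair of seat edges (so the leg's bounding box is flush with the corner).

B is a long wooden bench with a 1685 mm (x) × 411 mm (y) seat, 38 mm thick, its top surface 425 mm above the floor. Four 74 mm square legs at the seat corners, flush with the edges, run from z = 0 to the seat underside.

The bench is on the floor beside the stool on its +y side.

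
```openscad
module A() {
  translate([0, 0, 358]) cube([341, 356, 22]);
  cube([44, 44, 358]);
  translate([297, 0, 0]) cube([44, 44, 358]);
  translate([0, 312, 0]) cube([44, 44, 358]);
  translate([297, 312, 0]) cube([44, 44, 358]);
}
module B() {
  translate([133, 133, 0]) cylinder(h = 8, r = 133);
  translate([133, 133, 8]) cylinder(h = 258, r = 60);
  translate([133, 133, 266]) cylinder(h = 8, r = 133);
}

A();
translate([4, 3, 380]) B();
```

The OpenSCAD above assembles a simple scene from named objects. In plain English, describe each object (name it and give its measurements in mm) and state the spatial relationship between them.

A is a simple wooden stool: a rectangular seat 341 mm (x) by 356 mm (y), 22 mm thick, top face at z = 380 mm, on four square legs, each 44×44 mm in cross-section. The legs rest on z = 0, each flush with a corner of the seat.

B is a spool: two coaxial disc flanges of radius 133 mm and thickness 8 mm, joined by a core cylinder of radius 60 mm and height 258 mm. The lower flange rests on z = 0 and the three cylinders share a vertical axis.

The spool is on top of the stool.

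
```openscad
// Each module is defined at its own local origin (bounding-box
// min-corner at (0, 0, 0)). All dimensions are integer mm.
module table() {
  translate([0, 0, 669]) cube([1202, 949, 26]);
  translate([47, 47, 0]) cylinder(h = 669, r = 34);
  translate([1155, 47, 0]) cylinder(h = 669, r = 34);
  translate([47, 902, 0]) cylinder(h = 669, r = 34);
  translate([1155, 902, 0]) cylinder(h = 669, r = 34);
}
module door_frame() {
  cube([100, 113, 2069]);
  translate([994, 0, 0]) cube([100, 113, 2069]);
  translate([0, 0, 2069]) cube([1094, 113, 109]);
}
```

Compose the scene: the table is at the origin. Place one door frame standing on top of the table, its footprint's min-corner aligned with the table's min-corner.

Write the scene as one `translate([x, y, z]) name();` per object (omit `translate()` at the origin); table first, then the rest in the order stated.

table();
translate([0, 0, 695]) door_frame();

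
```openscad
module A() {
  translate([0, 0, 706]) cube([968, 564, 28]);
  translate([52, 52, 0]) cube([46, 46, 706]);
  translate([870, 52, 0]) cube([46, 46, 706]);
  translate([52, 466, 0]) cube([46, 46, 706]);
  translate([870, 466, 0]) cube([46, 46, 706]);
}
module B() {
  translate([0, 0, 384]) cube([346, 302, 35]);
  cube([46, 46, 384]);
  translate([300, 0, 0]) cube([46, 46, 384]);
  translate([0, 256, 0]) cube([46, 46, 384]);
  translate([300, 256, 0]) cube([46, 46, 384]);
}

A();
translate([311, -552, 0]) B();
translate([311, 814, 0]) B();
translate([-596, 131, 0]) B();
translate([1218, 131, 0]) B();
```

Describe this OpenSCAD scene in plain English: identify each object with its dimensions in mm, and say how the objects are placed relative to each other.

A is a table: top 968 mm (x) × 564 mm (y), 28 mm thick, upper face at z = 734 mm, on four 46×46 mm square legs, each inset 52 mm from the nearest pair of top edges, running from z = 0 to the bottom of the top.

B is a simple wooden stool: a rectangular seat 346 mm (x) by 302 mm (y), 35 mm thick, top face at z = 419 mm, on four square legs, each 46×46 mm in cross-section. The legs rest on z = 0, each flush with a corner of the seat.

Four stools sit around the table at the −y, +y, −x, +x sides.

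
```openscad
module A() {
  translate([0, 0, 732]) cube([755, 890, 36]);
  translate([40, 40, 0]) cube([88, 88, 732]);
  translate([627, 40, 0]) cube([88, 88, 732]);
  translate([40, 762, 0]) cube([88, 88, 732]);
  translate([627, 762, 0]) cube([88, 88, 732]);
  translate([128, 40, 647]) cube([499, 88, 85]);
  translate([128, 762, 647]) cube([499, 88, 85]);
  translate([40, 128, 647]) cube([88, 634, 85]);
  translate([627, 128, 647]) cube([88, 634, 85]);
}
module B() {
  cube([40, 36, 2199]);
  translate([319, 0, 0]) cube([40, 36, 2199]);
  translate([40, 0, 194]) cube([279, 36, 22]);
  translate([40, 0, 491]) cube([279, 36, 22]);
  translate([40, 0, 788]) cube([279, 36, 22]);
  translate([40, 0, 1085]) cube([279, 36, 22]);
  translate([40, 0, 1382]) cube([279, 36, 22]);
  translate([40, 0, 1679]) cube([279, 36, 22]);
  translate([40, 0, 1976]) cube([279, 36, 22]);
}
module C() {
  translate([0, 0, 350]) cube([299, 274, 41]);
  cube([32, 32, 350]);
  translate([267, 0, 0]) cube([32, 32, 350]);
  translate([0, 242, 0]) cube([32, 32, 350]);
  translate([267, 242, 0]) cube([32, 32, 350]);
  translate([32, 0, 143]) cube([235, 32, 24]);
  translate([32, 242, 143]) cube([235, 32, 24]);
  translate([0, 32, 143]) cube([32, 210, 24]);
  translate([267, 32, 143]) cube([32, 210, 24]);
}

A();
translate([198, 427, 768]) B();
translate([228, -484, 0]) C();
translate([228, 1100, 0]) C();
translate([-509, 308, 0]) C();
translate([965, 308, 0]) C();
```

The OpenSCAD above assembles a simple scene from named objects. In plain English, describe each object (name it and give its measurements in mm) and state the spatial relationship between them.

A is a table with a 755×890 mm rectangular top, 36 mm thick, top surface at z = 768 mm, supported by four 88×88 mm square legs, each inset 40 mm from the nearest pair of top edges, running from the floor. Four apron rails, 88 mm thick and 85 mm tall, run between adjacent legs with their top edges flush with the underside of the top and their outer faces flush with the legs' outer faces.

B is a wooden ladder with two side rails of 40×36 mm section and 2199 mm height, set 359 mm apart overall. Between them run 7 rectangular rungs (36 mm deep, 22 mm thick), front faces flush with the rails' −y face. The bottom of the first rung is 194 mm above the floor and each subsequent rung is 297 mm higher than the one below.

C is a four-legged stool. The seat is 299×274 mm, 41 mm thick, top at z = 391 mm. It stands on four square legs, each 32×32 mm in cross-section, from z = 0 to the seat underside, each flush with a corner of the seat. Four stretchers, 32 mm wide and 24 mm tall, connect adjacent legs with their undersides at z = 143 mm, each running between the inner faces of the legs it joins and aligned with the legs' outer faces on the other axis.

The ladder is on top of the table, centred. Four stools sit around the table at the −y, +y, −x, +x sides.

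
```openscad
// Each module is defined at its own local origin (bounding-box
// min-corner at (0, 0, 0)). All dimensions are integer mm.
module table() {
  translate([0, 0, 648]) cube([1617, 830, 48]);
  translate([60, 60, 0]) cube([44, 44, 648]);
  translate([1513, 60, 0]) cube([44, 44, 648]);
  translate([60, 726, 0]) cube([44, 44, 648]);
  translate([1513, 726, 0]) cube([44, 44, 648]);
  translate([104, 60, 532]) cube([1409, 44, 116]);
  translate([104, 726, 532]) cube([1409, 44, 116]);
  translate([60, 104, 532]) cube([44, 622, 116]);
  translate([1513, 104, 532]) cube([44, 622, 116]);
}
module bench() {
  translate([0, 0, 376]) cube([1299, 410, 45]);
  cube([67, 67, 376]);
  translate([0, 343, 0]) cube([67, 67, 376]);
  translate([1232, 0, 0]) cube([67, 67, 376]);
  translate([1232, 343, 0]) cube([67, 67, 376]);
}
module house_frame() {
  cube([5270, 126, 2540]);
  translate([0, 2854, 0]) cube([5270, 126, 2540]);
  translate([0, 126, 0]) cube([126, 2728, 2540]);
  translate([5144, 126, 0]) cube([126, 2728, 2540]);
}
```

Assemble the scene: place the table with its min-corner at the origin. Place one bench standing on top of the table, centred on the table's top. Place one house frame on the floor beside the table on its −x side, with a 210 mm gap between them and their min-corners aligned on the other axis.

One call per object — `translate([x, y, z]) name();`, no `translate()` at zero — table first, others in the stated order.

table();
translate([159, 210, 696]) bench();
translate([-5480, 0, 0]) house_frame();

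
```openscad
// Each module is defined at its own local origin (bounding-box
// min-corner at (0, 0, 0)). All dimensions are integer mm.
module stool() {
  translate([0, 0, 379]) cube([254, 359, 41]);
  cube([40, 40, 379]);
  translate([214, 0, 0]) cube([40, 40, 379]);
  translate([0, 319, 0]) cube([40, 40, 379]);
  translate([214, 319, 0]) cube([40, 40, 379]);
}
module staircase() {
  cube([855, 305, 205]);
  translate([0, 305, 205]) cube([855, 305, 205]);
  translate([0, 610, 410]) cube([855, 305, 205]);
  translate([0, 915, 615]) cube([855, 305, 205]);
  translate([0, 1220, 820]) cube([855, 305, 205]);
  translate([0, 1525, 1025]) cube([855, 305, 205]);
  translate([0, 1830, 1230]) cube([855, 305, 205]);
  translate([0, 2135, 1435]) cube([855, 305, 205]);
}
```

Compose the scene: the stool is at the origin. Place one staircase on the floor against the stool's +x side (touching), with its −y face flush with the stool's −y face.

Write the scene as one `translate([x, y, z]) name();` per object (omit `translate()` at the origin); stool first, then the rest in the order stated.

stool();
translate([254, 0, 0]) staircase();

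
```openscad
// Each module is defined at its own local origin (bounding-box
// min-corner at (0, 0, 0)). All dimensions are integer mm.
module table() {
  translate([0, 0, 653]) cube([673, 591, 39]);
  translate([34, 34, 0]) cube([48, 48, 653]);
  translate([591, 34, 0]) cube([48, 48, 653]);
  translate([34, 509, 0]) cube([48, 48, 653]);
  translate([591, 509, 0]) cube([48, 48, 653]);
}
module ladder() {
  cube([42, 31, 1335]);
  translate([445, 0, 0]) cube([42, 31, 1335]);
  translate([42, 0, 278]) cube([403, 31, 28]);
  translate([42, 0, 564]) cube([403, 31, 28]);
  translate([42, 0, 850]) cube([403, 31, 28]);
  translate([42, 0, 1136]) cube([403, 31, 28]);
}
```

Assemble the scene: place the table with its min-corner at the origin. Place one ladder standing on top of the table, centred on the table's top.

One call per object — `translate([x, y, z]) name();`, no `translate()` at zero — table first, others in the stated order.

table();
translate([93, 280, 692]) ladder();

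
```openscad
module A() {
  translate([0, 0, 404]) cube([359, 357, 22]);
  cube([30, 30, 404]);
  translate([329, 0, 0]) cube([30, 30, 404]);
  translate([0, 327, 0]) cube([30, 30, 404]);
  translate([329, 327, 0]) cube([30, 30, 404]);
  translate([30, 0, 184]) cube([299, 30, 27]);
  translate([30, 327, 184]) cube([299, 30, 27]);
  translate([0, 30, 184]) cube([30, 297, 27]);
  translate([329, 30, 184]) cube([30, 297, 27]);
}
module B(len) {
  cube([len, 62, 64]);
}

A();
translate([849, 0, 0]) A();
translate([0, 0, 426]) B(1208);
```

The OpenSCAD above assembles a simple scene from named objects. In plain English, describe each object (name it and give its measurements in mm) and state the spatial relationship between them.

A is a four-legged stool. The seat is 359×357 mm, 22 mm thick, top at z = 426 mm. It stands on four square legs, each 30×30 mm in cross-section, from z = 0 to the seat underside, each flush with a corner of the seat. Four stretchers, 30 mm wide and 27 mm tall, connect adjacent legs with their undersides at z = 184 mm, each running between the inner faces of the legs it joins and aligned with the legs' outer faces on the other axis.

B is a rectangular beam 1208 mm long (x), 62 mm deep (y), 64 mm thick (z).

The beam spans the tops of two stools placed 490 mm apart, resting at z = 426 mm.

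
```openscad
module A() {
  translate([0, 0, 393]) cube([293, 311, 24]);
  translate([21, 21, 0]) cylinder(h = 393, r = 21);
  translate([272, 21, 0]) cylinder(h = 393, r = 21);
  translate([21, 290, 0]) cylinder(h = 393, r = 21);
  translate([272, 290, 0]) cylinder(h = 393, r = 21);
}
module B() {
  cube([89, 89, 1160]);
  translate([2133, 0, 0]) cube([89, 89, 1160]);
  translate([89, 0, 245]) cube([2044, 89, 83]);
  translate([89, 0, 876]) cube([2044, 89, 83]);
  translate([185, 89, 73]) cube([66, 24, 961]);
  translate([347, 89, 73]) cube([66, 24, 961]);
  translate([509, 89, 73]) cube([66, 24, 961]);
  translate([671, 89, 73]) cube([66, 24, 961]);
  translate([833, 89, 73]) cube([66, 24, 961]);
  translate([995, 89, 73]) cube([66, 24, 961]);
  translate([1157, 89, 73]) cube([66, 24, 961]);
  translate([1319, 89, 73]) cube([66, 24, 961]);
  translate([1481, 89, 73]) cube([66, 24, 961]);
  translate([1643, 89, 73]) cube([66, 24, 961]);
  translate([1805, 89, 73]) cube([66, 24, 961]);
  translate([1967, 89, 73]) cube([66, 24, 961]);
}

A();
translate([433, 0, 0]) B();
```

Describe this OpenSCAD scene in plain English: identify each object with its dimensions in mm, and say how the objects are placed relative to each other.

A is a four-legged stool. The seat is a 293×311×24 mm slab whose top surface is at z = 417 mm; four round legs, each 42 mm in diameter, run from the floor (z = 0) to the underside of the seat, each leg's axis is inset half a diameter from the nearest pair of seat edges (so the leg's bounding box is flush with the corner).

B is a fence section. Two 89×89 mm posts, 1160 mm tall, stand on the floor with a clear span of 2044 mm between their inner faces. Two horizontal rails of 89×83 mm section span the gap between the posts with their undersides at z = 245 mm and z = 876 mm, flush with the posts' −y face. 12 pickets, each 66 mm wide, 24 mm thick and 961 mm tall, are fixed to the +y face of the rails with their bottoms at z = 73 mm, evenly spaced across the span with equal gaps (rounded down to the nearest mm) at the −x end and between each pair — any rounding remainder accumulates at the +x end.

The fence section is on the floor beside the stool on its +x side.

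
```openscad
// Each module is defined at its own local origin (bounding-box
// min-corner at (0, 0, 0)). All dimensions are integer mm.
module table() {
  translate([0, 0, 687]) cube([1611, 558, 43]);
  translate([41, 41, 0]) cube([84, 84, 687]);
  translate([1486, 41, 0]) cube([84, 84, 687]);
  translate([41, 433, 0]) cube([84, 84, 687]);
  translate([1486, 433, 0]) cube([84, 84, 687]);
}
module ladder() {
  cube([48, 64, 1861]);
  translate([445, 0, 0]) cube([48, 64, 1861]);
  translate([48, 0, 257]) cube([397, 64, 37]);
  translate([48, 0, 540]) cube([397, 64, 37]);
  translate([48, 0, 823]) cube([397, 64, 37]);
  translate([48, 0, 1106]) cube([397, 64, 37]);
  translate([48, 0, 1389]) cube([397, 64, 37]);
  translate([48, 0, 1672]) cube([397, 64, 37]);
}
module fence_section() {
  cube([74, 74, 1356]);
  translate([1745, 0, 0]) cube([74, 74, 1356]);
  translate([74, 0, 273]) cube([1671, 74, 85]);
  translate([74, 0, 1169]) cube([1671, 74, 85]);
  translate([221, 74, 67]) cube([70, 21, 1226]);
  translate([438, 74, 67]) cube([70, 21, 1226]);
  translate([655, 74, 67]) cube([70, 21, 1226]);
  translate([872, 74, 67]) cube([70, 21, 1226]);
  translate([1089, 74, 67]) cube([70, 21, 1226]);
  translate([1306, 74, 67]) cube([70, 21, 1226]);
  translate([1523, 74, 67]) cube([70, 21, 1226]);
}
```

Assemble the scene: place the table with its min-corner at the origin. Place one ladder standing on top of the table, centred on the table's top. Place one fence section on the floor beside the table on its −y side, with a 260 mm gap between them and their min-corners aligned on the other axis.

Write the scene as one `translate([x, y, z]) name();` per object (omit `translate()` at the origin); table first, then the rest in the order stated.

table();
translate([559, 247, 730]) ladder();
translate([0, -355, 0]) fence_section();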